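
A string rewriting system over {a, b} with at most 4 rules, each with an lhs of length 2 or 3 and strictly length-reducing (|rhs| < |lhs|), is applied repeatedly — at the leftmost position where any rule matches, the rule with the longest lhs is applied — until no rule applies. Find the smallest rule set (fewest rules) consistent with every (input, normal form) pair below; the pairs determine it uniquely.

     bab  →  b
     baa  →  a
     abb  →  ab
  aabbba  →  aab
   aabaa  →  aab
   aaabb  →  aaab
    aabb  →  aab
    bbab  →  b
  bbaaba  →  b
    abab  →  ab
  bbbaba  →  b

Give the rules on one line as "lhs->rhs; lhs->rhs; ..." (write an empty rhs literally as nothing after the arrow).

aba->ab; ba->; bb->b; bba->bb

  | bab => b
  | baa => a
  | abb => ab
  | aabbba => aabba => aabb => aab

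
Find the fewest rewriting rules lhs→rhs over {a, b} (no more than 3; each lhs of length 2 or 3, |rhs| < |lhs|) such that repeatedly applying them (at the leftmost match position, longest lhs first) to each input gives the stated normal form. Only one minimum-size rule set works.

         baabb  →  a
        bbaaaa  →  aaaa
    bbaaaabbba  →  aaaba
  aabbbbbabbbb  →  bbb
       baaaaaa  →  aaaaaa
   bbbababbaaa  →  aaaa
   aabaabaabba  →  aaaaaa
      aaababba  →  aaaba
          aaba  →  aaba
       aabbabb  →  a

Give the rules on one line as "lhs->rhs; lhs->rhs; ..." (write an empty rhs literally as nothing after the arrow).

  | baabb => aabb => a
  | bbaaaa => baaaa => aaaa
  | bbaaaabbba => baaaabbba => aaaabbba => aaaba
  | aabbbbbabbbb => abbbabbbb => babbbb => bbb

abb->; baa->aa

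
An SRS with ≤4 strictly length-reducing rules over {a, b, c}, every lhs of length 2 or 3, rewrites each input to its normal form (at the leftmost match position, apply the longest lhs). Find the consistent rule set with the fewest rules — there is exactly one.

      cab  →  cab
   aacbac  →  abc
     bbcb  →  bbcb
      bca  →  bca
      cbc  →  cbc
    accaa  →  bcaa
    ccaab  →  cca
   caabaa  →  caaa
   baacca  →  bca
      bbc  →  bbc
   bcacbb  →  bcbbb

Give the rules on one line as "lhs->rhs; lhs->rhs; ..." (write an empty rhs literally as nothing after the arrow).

  | cab
  | aacbac => abbac => abc
  | bbcb
  | bca

aab->a; ac->b; ba->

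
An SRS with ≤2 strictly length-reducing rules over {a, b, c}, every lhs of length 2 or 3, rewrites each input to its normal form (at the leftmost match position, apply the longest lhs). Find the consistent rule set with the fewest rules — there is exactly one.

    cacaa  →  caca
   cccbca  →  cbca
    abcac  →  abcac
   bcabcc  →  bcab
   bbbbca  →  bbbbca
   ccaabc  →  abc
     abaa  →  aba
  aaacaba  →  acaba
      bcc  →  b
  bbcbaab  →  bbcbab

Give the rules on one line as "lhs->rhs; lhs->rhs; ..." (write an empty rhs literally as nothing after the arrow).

aa->a; cc->

  | cacaa => caca
  | cccbca => cbca
  | abcac
  | bcabcc => bcab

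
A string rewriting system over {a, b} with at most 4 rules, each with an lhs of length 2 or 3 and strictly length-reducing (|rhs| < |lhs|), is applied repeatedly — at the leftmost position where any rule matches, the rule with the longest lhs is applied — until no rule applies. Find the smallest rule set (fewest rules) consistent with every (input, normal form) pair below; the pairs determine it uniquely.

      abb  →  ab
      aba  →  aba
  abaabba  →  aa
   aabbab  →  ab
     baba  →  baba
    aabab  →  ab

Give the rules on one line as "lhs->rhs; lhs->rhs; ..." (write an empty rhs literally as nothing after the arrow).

  | abb => ab
  | aba
  | abaabba => abbbba => abbba => abba => aa
  | aabbab => bbbab => bbab => ab

aab->bb; bb->b; bba->a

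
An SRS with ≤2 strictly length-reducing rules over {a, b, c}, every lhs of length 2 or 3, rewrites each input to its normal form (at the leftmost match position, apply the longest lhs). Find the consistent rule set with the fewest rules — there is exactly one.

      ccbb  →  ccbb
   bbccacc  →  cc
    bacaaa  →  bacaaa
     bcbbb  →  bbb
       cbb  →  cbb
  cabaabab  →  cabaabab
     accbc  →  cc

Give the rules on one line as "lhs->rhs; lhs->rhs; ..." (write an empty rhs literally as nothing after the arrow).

acc->cc; bc->

  | ccbb
  | bbccacc => bcacc => acc => cc
  | bacaaa
  | bcbbb => bbb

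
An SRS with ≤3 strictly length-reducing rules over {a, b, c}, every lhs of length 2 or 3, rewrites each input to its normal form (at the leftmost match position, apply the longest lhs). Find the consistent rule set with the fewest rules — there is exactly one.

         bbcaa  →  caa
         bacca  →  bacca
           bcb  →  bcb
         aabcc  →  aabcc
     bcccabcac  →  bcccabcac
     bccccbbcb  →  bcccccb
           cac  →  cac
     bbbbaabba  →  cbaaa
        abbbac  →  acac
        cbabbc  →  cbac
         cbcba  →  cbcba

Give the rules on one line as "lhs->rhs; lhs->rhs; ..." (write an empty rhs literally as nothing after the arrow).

  | bbcaa => caa
  | bacca
  | bcb
  | aabcc

bb->; bbb->c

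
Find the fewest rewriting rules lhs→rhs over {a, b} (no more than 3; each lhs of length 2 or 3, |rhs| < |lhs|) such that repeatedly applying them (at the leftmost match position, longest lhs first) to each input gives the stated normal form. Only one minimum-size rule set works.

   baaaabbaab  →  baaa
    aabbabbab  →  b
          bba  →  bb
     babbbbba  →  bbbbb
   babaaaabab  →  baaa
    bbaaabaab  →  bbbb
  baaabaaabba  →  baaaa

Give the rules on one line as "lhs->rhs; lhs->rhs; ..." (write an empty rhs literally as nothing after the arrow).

ab->; bba->bb

  | baaaabbaab => baaabaab => baaaab => baaa
  | aabbabbab => ababbab => abbab => bab => b
  | bba => bb
  | babbbbba => bbbbba => bbbbb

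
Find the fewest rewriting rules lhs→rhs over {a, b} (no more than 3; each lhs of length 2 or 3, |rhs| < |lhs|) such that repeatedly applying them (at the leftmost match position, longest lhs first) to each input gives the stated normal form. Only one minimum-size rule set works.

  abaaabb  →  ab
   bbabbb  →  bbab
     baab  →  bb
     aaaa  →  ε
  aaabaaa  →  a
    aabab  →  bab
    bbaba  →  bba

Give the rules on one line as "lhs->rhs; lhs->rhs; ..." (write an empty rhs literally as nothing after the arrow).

aa->; aba->a; abb->ab

  | abaaabb => aaabb => abb => ab
  | bbabbb => bbabb => bbab
  | baab => bb
  | aaaa => aa => ε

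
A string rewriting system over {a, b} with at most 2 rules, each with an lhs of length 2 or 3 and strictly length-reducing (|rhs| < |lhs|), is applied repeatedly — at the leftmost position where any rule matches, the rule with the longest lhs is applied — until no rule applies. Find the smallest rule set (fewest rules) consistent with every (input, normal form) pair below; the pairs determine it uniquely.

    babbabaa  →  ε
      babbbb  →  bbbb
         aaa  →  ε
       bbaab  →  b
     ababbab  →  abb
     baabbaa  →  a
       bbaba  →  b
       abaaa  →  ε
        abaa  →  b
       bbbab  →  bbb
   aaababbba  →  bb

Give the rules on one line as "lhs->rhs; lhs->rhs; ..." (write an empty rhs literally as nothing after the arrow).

aa->b; ba->

  | babbabaa => bbabaa => bbaa => ba => ε
  | babbbb => bbbb
  | aaa => ba => ε
  | bbaab => bab => b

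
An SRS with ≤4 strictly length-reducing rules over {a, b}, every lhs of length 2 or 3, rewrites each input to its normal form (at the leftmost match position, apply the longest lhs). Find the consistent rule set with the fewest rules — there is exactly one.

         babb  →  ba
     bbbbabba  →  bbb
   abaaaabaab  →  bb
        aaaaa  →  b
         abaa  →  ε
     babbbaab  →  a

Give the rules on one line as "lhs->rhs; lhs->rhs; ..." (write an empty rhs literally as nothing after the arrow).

  | babb => bab => ba
  | bbbbabba => bbbbaba => bbbbaa => bbb
  | abaaaabaab => aaaaabaab => aabaab => bbaab => bb
  | aaaaa => aa => b

aa->b; aaa->; ab->a; baa->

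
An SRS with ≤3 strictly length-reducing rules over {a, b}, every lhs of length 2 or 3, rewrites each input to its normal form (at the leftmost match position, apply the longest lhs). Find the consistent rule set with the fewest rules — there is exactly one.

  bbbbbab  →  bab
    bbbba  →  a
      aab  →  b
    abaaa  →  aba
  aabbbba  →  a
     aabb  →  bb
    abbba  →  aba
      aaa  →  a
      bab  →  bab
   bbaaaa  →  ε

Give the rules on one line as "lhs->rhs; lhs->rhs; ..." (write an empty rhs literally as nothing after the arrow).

aa->; bba->a

  | bbbbbab => bbbab => bab
  | bbbba => bba => a
  | aab => b
  | abaaa => aba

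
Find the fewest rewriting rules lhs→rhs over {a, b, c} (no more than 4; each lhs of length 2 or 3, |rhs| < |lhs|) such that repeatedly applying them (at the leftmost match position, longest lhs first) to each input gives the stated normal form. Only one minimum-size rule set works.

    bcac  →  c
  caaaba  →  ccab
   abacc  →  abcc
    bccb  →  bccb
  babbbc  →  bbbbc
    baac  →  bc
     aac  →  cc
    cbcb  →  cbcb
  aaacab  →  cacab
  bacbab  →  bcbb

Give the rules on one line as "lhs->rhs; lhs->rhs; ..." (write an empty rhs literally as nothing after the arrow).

  | bcac => c
  | caaaba => ccaba => ccab
  | abacc => abcc
  | bccb

aa->c; ba->b; bca->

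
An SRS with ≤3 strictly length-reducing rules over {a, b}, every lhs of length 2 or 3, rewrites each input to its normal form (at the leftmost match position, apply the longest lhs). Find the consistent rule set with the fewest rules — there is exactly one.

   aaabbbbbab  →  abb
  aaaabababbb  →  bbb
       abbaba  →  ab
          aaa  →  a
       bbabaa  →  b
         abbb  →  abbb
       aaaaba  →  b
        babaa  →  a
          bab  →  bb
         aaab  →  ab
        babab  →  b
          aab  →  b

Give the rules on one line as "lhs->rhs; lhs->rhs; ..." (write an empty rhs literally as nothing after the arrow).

  | aaabbbbbab => abbbbbab => abbbaab => abaaab => abaab => abab => abb
  | aaaabababbb => aabababbb => bababbb => bbabbb => aabbb => bbb
  | abbaba => aaaba => aba => ab
  | aaa => a

aa->; ba->b; bba->aa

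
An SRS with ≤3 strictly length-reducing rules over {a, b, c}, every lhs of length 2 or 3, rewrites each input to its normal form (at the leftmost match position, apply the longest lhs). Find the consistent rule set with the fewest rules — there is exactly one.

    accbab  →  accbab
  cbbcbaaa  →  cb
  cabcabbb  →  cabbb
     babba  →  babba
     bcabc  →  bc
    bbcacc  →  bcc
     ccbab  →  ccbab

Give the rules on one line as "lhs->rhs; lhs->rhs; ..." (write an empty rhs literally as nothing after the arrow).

baa->; bca->

  | accbab
  | cbbcbaaa => cbbca => cb
  | cabcabbb => cabbb
  | babba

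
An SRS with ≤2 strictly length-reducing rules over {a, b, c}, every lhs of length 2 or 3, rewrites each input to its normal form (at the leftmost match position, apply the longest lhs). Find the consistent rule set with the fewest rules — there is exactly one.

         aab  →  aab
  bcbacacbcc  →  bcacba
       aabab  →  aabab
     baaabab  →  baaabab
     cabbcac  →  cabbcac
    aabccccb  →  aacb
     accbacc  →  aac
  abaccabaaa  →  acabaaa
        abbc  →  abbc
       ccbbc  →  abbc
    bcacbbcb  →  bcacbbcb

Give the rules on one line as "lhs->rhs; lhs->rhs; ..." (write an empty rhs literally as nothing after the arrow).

  | aab
  | bcbacacbcc => bcacbcc => bcacba
  | aabab
  | baaabab

bac->; cc->a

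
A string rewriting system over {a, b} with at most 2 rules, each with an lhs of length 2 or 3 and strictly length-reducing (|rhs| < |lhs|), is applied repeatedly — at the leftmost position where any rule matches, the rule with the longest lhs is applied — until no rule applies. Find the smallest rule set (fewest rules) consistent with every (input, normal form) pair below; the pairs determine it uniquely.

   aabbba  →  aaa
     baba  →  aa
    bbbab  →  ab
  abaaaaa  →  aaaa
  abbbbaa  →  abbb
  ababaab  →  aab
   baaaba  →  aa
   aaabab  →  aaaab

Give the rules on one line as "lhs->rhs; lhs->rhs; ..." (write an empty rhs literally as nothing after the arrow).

ba->a; baa->

  | aabbba => aabba => aaba => aaa
  | baba => aba => aa
  | bbbab => bbab => bab => ab
  | abaaaaa => aaaa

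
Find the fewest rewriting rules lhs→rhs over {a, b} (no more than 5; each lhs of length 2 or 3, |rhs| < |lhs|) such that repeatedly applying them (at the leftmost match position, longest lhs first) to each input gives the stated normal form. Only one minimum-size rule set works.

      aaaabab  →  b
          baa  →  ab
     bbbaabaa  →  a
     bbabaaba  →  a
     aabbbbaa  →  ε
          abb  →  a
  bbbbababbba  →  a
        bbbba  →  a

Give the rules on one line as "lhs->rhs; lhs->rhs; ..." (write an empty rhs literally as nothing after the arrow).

  | aaaabab => aabab => bab => b
  | baa => ab
  | bbbaabaa => baabaa => abbaa => aaa => a
  | bbabaaba => abaaba => aabba => bba => a

aa->; ba->; baa->ab; bb->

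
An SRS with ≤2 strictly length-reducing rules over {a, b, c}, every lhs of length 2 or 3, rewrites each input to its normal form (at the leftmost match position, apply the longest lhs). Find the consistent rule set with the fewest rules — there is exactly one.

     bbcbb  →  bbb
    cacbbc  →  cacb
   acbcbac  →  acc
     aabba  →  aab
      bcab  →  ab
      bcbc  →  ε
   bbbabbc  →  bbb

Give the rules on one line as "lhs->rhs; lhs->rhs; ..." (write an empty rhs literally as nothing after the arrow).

  | bbcbb => bbb
  | cacbbc => cacb
  | acbcbac => acbac => acc
  | aabba => aab

ba->; bc->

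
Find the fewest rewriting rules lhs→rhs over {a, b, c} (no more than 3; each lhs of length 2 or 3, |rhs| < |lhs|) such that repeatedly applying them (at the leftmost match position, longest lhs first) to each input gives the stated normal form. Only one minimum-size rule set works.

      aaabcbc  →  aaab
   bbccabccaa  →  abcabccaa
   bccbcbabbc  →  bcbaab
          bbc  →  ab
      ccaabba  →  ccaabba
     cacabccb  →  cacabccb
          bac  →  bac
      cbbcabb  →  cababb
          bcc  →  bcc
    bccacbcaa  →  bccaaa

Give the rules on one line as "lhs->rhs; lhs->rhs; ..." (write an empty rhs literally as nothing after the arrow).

bbc->ab; cbc->

  | aaabcbc => aaab
  | bbccabccaa => abcabccaa
  | bccbcbabbc => bcbabbc => bcbaab
  | bbc => ab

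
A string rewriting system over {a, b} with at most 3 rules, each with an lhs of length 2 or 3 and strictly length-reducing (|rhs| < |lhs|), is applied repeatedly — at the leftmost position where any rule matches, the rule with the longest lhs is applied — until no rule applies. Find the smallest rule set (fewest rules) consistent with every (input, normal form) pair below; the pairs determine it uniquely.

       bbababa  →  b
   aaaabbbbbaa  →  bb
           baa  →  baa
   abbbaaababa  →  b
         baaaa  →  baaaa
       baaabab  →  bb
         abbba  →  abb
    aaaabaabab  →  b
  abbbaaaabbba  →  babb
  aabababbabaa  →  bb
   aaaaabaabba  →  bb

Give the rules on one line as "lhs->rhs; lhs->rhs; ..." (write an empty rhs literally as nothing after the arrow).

  | bbababa => bbaba => bba => b
  | aaaabbbbbaa => aababbbbaa => baabbbbaa => bbabbbaa => bbbbaa => bbba => bb
  | baa
  | abbbaaababa => abbaababa => abababa => bbaba => bba => b

aab->ba; aba->b; bba->b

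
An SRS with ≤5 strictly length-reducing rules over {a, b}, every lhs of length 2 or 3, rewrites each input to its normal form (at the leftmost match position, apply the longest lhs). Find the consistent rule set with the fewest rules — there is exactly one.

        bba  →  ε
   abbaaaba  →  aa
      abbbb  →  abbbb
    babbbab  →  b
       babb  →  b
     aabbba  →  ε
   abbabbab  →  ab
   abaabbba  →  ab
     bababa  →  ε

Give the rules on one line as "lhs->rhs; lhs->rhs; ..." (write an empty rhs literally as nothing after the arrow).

aab->; aba->; bab->; bba->

  | bba => ε
  | abbaaaba => aaaba => aa
  | abbbb
  | babbbab => bbab => b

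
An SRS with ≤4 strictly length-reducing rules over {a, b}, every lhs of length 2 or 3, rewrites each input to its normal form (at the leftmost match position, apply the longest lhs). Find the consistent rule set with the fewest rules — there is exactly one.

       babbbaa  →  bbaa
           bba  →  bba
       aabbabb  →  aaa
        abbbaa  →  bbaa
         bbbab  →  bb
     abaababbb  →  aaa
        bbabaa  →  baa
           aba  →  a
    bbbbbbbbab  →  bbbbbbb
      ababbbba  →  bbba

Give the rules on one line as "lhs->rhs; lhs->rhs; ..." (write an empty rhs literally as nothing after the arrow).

aab->aa; ab->; bab->

  | babbbaa => bbaa
  | bba
  | aabbabb => aababb => aaabb => aaab => aaa
  | abbbaa => bbaa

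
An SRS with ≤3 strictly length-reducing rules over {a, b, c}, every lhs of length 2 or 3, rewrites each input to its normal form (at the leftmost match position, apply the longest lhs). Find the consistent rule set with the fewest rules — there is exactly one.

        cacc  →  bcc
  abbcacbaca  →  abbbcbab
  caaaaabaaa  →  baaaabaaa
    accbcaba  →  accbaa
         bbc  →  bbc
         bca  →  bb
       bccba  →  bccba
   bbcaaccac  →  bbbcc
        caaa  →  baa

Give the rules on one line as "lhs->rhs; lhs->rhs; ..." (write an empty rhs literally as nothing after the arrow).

  | cacc => bcc
  | abbcacbaca => abbbcbaca => abbbcbab
  | caaaaabaaa => baaaabaaa
  | accbcaba => accbaa

acb->c; ca->b; cab->a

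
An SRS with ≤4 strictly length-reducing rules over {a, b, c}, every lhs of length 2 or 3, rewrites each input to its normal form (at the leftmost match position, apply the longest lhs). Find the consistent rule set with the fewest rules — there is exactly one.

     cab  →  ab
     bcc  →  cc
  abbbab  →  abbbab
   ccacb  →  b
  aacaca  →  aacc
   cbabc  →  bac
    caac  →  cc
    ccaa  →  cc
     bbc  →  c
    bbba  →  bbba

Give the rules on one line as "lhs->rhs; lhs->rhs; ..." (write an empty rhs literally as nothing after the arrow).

  | cab => ab
  | bcc => cc
  | abbbab
  | ccacb => cccb => ccb => cb => b

bc->c; ca->c; cab->ab; cb->b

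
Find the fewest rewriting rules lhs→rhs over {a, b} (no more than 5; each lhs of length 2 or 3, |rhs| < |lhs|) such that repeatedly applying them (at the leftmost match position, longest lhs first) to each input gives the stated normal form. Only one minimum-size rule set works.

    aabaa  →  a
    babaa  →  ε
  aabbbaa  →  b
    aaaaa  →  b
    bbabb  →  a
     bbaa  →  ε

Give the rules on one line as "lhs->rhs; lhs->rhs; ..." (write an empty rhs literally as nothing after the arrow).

  | aabaa => baa => a
  | babaa => aaa => ba => ε
  | aabbbaa => bbbaa => bba => b
  | aaaaa => baaa => aa => b

aa->b; aab->b; ba->; bab->a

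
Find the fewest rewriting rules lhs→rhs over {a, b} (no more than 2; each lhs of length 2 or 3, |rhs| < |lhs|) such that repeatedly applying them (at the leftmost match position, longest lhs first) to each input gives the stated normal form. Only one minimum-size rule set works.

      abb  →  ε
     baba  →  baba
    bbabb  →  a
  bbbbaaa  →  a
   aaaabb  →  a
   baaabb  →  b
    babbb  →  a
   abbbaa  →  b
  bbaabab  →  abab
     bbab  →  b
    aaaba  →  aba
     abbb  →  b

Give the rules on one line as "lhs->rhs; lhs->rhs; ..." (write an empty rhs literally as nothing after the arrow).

  | abb => aa => ε
  | baba
  | bbabb => aabb => bb => a
  | bbbbaaa => abbaaa => aaaaa => aaa => a

aa->; bb->a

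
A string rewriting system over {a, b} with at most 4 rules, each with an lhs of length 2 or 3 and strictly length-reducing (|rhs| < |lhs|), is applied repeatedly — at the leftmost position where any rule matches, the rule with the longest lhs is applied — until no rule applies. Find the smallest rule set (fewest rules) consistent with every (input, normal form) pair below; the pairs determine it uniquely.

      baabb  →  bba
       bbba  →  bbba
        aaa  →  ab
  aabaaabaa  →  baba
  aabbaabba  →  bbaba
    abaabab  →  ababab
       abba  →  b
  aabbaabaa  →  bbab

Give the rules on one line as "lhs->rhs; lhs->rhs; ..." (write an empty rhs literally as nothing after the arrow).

aa->; aaa->ab; aab->ab; abb->ba

  | baabb => babb => bba
  | bbba
  | aaa => ab
  | aabaaabaa => abaaabaa => ababbaa => abbaaa => baaaa => baba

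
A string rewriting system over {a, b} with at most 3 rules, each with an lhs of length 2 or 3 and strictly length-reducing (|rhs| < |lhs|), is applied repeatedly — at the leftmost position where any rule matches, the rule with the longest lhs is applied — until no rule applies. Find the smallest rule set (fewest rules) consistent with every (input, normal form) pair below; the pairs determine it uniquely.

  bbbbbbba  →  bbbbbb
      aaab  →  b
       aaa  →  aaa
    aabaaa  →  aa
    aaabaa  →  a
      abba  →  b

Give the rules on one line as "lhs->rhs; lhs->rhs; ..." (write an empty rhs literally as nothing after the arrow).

  | bbbbbbba => bbbbbb
  | aaab => aab => ab => b
  | aaa
  | aabaaa => abaaa => baaa => aa

ab->b; ba->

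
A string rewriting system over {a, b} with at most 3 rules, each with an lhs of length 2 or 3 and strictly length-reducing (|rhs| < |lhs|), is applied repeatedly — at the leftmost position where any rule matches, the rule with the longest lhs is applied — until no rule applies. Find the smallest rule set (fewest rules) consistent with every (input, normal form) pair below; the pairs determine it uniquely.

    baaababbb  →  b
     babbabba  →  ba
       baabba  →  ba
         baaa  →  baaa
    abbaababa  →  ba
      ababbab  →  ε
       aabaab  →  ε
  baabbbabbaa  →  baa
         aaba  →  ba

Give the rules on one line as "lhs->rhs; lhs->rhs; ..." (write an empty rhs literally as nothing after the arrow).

  | baaababbb => baababbb => bababbb => abbb => bbb => bb => b
  | babbabba => babba => ba
  | baabba => babba => ba
  | baaa

ab->b; bab->; bb->b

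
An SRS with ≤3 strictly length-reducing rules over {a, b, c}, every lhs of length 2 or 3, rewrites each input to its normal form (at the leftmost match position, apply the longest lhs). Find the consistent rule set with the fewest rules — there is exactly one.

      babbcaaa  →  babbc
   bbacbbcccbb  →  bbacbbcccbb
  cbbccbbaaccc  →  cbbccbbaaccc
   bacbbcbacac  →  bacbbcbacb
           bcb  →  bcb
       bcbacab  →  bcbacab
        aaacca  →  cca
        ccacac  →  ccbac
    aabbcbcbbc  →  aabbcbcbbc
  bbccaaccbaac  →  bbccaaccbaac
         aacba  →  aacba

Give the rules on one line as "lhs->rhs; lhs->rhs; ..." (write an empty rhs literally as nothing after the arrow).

  | babbcaaa => babbc
  | bbacbbcccbb
  | cbbccbbaaccc
  | bacbbcbacac => bacbbcbacb

aaa->; cac->cb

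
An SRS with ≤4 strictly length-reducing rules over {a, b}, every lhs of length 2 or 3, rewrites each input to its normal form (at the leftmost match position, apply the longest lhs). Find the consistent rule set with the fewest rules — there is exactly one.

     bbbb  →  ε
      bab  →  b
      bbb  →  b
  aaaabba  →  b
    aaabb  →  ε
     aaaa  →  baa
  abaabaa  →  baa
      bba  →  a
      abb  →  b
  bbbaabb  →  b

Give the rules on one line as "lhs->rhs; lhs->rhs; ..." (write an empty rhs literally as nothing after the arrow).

  | bbbb => bb => ε
  | bab => b
  | bbb => b
  | aaaabba => baabba => baba => bab => b

aaa->ba; ab->; aba->ab; bb->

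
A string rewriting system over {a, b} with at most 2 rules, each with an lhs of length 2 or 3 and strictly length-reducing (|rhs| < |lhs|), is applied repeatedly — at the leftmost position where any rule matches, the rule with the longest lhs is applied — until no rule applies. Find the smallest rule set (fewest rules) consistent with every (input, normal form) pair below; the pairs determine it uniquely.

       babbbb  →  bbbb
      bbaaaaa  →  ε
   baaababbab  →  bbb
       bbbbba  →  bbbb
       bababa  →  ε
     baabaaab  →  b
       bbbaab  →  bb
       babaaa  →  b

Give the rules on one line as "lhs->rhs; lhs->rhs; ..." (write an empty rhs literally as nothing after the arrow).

aa->b; ba->

  | babbbb => bbbb
  | bbaaaaa => baaaa => aaa => ba => ε
  | baaababbab => aababbab => bbabbab => bbbab => bbb
  | bbbbba => bbbb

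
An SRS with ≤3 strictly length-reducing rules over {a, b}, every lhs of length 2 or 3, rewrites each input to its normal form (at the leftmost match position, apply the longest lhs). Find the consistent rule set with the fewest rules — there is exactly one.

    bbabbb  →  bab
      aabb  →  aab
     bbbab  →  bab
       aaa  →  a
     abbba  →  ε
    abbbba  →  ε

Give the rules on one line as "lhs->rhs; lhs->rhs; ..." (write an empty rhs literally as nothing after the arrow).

aaa->a; aba->; bb->b

  | bbabbb => babbb => babb => bab
  | aabb => aab
  | bbbab => bbab => bab
  | aaa => a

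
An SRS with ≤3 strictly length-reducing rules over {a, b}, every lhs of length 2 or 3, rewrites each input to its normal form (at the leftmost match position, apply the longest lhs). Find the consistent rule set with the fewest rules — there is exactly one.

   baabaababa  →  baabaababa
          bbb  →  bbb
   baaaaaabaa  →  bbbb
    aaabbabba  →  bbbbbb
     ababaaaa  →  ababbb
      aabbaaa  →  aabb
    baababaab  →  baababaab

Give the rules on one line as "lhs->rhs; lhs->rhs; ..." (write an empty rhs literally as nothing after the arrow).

aaa->bb; bba->bb

  | baabaababa
  | bbb
  | baaaaaabaa => bbbaaabaa => bbbaabaa => bbbabaa => bbbbaa => bbbba => bbbb
  | aaabbabba => bbbbabba => bbbbbba => bbbbbb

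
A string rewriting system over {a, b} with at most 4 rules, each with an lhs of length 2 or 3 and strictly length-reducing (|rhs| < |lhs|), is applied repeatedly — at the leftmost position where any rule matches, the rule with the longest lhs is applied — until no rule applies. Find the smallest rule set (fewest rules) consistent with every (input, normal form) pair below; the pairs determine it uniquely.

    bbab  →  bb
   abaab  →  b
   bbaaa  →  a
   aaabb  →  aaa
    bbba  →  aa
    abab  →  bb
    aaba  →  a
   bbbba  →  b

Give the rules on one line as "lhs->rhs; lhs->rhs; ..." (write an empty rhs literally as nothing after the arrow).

  | bbab => bb
  | abaab => bab => b
  | bbaaa => baa => a
  | aaabb => aaab => aaa

ab->a; aba->b; ba->; bbb->a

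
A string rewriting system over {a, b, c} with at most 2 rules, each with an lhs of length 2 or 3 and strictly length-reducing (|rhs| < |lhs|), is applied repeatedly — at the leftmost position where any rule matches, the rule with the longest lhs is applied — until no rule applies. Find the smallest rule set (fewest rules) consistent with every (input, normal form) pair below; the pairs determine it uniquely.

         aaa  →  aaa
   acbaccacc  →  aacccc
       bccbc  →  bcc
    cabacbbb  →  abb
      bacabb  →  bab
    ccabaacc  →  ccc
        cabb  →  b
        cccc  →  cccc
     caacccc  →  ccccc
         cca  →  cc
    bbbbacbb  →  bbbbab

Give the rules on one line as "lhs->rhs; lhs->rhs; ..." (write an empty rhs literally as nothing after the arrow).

  | aaa
  | acbaccacc => aaccacc => aacccc
  | bccbc => bcc
  | cabacbbb => cbacbbb => acbbb => abb

ca->c; cb->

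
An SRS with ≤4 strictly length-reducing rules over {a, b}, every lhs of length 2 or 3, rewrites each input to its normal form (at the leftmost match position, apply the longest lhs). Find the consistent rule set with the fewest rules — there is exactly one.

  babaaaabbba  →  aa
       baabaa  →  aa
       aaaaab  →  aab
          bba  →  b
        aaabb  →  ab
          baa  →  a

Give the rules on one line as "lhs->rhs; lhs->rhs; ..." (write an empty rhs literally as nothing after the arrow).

aaa->ab; abb->a; ba->

  | babaaaabbba => baaaabbba => aaabbba => abbbba => abba => aa
  | baabaa => abaa => aa
  | aaaaab => abaab => aab
  | bba => b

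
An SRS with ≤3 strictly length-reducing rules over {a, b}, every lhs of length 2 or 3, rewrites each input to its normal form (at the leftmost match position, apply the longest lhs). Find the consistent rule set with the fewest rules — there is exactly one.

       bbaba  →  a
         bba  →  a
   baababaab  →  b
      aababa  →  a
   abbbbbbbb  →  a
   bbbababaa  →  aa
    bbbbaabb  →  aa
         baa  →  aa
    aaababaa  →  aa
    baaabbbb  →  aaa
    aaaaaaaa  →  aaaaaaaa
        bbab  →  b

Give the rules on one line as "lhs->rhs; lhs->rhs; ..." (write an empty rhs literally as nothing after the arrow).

ab->b; abb->a; ba->a

  | bbaba => baba => aba => ba => a
  | bba => ba => a
  | baababaab => aababaab => ababaab => babaab => abaab => baab => aab => ab => b
  | aababa => ababa => baba => aba => ba => a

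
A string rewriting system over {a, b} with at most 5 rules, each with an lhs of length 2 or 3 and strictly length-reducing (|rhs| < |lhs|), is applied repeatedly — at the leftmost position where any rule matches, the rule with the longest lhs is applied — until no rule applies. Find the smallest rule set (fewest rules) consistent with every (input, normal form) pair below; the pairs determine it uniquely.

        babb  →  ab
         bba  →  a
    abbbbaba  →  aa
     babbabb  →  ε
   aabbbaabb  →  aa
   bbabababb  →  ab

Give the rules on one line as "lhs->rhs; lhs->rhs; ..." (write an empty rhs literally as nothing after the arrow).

aab->; bab->a; bb->a; bba->bb

  | babb => ab
  | bba => bb => a
  | abbbbaba => aabbaba => baba => aa
  | babbabb => ababb => aab => ε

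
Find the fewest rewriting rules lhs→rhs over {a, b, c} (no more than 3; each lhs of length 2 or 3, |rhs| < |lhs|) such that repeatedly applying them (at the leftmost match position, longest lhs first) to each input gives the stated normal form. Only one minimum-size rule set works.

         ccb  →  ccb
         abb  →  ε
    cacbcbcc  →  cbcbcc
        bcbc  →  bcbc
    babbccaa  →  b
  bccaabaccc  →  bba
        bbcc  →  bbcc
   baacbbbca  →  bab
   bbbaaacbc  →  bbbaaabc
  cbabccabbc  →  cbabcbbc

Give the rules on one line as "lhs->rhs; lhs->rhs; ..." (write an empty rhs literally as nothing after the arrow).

  | ccb
  | abb => ε
  | cacbcbcc => cbcbcc
  | bcbc

abb->; ac->a; ca->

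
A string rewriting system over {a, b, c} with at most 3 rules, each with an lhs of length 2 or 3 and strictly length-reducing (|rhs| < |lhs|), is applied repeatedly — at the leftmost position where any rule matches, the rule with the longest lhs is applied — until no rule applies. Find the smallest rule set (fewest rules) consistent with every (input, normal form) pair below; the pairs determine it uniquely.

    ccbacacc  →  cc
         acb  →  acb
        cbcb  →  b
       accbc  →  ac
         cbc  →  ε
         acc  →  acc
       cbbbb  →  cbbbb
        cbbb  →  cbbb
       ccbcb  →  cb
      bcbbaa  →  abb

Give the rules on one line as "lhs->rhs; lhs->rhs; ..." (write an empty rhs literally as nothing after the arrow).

ba->b; bc->a; ca->

  | ccbacacc => ccbcacc => ccaacc => cacc => cc
  | acb
  | cbcb => cab => b
  | accbc => acca => ac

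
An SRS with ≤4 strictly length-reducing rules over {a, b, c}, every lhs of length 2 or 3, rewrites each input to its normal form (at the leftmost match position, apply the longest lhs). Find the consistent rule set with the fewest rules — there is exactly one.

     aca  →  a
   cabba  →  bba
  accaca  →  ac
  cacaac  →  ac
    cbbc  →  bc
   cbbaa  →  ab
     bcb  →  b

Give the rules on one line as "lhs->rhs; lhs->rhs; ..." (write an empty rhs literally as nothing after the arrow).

  | aca => a
  | cabba => bba
  | accaca => acca => ac
  | cacaac => caac => ac

baa->ab; ca->; cb->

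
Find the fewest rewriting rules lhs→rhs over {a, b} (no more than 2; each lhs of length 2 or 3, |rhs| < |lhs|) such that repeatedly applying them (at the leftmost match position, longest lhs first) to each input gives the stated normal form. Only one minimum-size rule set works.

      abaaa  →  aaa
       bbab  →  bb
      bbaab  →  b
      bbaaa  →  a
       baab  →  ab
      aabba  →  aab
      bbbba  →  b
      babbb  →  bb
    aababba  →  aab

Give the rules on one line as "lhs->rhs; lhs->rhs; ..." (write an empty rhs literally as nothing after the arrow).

  | abaaa => aaa
  | bbab => bb
  | bbaab => bab => b
  | bbaaa => baa => a

ba->; bbb->bb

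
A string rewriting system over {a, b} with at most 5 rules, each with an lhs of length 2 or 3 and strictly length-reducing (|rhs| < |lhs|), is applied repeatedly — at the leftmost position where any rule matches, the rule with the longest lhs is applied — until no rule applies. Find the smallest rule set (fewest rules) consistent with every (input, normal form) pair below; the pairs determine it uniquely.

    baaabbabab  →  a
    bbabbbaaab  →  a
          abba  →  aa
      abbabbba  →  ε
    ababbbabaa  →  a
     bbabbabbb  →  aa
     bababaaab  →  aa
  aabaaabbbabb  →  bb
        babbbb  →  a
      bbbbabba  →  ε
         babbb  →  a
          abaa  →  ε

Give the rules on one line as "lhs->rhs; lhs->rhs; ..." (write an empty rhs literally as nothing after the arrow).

aaa->; ab->a; ba->; bab->a

  | baaabbabab => aabbabab => aababab => aaabab => bab => a
  | bbabbbaaab => babbaaab => abaaab => aaaab => ab => a
  | abba => aba => aa
  | abbabbba => ababbba => aabbba => aabba => aaba => aaa => ε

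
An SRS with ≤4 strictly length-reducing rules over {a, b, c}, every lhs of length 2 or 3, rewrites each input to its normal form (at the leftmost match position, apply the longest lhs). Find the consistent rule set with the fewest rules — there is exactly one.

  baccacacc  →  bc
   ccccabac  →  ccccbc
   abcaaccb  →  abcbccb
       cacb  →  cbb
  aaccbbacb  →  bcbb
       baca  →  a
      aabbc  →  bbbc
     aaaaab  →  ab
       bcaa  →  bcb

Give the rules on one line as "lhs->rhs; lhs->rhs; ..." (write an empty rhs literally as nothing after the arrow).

  | baccacacc => accacacc => bcacacc => bcbacc => bacc => acc => bc
  | ccccabac => ccccaac => ccccbc
  | abcaaccb => abcbccb
  | cacb => cbb

aa->b; ac->b; ba->a; cba->a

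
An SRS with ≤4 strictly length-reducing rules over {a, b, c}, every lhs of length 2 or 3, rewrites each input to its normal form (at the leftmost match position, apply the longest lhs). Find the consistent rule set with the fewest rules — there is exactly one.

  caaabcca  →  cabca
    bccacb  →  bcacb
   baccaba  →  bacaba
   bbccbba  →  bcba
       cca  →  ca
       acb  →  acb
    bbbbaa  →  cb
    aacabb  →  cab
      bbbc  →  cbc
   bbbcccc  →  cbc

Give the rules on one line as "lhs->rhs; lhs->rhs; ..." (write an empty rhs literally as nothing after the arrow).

aa->; bb->b; bbb->cb; cc->c

  | caaabcca => cabcca => cabca
  | bccacb => bcacb
  | baccaba => bacaba
  | bbccbba => bccbba => bcbba => bcba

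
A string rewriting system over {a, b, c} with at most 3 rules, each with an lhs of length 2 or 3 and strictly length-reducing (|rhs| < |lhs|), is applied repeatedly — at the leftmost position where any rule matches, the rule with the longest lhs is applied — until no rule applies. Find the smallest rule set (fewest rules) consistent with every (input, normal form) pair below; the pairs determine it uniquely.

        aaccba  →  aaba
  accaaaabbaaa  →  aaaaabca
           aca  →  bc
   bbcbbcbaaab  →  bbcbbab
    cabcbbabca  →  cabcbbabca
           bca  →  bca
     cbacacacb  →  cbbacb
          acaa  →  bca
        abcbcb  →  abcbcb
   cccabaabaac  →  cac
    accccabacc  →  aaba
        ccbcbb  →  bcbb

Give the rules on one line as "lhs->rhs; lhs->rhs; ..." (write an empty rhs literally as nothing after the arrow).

aca->bc; baa->c; cc->

  | aaccba => aaba
  | accaaaabbaaa => aaaaabbaaa => aaaaabca
  | aca => bc
  | bbcbbcbaaab => bbcbbccab => bbcbbab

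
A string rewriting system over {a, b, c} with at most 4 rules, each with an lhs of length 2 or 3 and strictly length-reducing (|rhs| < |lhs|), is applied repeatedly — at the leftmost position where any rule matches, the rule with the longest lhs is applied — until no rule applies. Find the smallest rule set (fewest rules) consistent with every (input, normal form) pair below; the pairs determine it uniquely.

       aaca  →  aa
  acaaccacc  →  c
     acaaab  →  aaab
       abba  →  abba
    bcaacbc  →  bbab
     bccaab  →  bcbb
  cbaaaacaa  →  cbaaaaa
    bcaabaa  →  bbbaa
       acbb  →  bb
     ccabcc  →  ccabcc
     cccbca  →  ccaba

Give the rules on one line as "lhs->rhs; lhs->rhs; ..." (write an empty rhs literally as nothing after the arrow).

ac->; caa->b; cbc->ab

  | aaca => aa
  | acaaccacc => aaccacc => acacc => acc => c
  | acaaab => aaab
  | abba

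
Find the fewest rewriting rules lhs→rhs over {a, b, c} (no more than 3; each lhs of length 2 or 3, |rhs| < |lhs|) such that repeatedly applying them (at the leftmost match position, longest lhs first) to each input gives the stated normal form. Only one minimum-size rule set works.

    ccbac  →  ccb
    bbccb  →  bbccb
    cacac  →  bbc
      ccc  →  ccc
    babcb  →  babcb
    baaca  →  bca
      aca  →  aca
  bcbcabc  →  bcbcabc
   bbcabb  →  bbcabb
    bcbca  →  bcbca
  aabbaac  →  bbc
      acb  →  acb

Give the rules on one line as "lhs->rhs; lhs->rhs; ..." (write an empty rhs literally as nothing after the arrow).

  | ccbac => ccb
  | bbccb
  | cacac => bcac => bbc
  | ccc

aa->; bac->b; cac->bc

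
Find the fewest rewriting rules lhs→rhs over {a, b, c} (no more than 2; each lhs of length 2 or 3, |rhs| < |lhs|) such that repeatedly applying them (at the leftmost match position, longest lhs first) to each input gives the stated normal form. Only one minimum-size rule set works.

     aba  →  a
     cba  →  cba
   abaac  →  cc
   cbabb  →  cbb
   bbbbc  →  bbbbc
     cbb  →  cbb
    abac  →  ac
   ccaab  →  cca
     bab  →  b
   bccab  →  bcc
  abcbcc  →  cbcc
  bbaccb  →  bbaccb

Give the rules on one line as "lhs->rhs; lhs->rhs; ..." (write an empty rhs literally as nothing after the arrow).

  | aba => a
  | cba
  | abaac => aac => cc
  | cbabb => cbb

aac->cc; ab->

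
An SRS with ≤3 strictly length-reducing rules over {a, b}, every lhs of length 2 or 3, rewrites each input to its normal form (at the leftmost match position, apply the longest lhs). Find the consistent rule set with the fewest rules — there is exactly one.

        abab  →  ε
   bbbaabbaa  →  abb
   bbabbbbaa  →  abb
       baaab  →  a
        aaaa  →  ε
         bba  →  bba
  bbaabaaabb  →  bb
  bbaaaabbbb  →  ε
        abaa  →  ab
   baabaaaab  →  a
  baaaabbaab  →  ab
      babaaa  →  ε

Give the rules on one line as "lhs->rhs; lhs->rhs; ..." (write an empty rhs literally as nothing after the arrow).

aa->; bab->a; bbb->a

  | abab => aa => ε
  | bbbaabbaa => aaabbaa => abbaa => abb
  | bbabbbbaa => babbbaa => abbaa => abb
  | baaab => bab => a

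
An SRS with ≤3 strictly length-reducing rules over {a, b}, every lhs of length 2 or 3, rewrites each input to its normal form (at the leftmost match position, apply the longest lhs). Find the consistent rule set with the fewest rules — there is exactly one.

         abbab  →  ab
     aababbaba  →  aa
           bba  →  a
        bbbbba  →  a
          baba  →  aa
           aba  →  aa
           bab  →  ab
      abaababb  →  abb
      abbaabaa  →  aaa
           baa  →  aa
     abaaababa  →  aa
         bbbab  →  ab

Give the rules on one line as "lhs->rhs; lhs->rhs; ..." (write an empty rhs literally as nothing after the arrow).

aab->ab; ba->a

  | abbab => abab => aab => ab
  | aababbaba => ababbaba => aabbaba => abbaba => ababa => aaba => aba => aa
  | bba => ba => a
  | bbbbba => bbbba => bbba => bba => ba => a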